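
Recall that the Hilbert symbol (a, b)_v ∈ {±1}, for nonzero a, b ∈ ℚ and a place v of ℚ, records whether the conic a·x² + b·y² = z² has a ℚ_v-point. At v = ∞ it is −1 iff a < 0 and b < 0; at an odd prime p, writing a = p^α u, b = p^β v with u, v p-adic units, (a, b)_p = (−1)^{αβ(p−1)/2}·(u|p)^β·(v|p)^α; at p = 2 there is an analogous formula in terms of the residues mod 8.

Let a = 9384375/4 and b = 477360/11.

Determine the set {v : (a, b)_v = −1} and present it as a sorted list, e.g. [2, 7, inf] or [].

Mod squares: a ≡ 15015, b ≡ 36465. Check v ∈ {∞, 2, 3, 5, 7, 11, 13, 17}.
v=2: v_2(a)=-2, v_2(b)=4; units ≡ 7, 1 (mod 8); ε·ε+αω+βω = 1·0+-2·0+4·0 ≡ 0  ⇒  (a,b)_2 = +1.
v=13: a=13^1·(≡6), b=13^1·(≡9) mod 13; (6|13)=-1, (9|13)=+1; (−1)^{1·1·6}·(-1)^1·(+1)^1 = -1.
v=17: a=17^0·(≡13), b=17^1·(≡12) mod 17; (13|17)=+1, (12|17)=-1; (−1)^{0·1·8}·(+1)^1·(-1)^0 = +1.
v=11: a=11^1·(≡5), b=11^-1·(≡4) mod 11; (5|11)=+1, (4|11)=+1; (−1)^{1·-1·5}·(+1)^-1·(+1)^1 = -1.
v=7: a=7^1·(≡5), b=7^0·(≡4) mod 7; (5|7)=-1, (4|7)=+1; (−1)^{1·0·3}·(-1)^0·(+1)^1 = +1.
v=5: a=5^5·(≡2), b=5^1·(≡2) mod 5; (2|5)=-1, (2|5)=-1; (−1)^{5·1·2}·(-1)^1·(-1)^5 = +1.
v=∞: 15015 > 0 and 36465 > 0  ⇒  (a,b)_∞ = +1.
v=3: a=3^1·(≡1), b=3^3·(≡2) mod 3; (1|3)=+1, (2|3)=-1; (−1)^{1·3·1}·(+1)^3·(-1)^1 = +1.
|Ram(15015, 36465)| = 2, even; anisotropic at {11, 13}.

[11, 13]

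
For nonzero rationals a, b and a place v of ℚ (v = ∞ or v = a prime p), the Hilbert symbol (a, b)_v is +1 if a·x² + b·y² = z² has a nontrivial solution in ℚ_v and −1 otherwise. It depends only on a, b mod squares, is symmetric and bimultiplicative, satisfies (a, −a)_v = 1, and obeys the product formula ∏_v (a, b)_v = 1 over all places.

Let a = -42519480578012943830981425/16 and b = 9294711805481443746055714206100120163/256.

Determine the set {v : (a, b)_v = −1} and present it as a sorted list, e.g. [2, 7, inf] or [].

[2, 17, 19, 23, 29, 37]

Mod squares: a ≡ -274873, b ≡ 7163. Check v ∈ {∞, 2, 5, 7, 11, 13, 17, 19, 23, 29, 37}.
v=11: a=11^4·(≡7), b=11^6·(≡10) mod 11; (7|11)=-1, (10|11)=-1; (−1)^{4·6·5}·(-1)^6·(-1)^4 = +1.
v=29: a=29^2·(≡12), b=29^3·(≡3) mod 29; (12|29)=-1, (3|29)=-1; (−1)^{2·3·14}·(-1)^3·(-1)^2 = -1.
v=23: a=23^3·(≡9), b=23^4·(≡5) mod 23; (9|23)=+1, (5|23)=-1; (−1)^{3·4·11}·(+1)^4·(-1)^3 = -1.
v=17: a=17^3·(≡8), b=17^4·(≡12) mod 17; (8|17)=+1, (12|17)=-1; (−1)^{3·4·8}·(+1)^4·(-1)^3 = -1.
v=7: a=7^4·(≡5), b=7^6·(≡1) mod 7; (5|7)=-1, (1|7)=+1; (−1)^{4·6·3}·(-1)^6·(+1)^4 = +1.
v=∞: -274873 < 0 and 7163 > 0  ⇒  (a,b)_∞ = +1.
v=37: a=37^3·(≡35), b=37^4·(≡17) mod 37; (35|37)=-1, (17|37)=-1; (−1)^{3·4·18}·(-1)^4·(-1)^3 = -1.
v=13: a=13^0·(≡12), b=13^3·(≡2) mod 13; (12|13)=+1, (2|13)=-1; (−1)^{0·3·6}·(+1)^3·(-1)^0 = +1.
v=2: v_2(a)=-4, v_2(b)=-8; units ≡ 7, 3 (mod 8); ε·ε+αω+βω = 1·1+-4·1+-8·0 ≡ 1  ⇒  (a,b)_2 = -1.
v=19: a=19^1·(≡9), b=19^1·(≡5) mod 19; (9|19)=+1, (5|19)=+1; (−1)^{1·1·9}·(+1)^1·(+1)^1 = -1.
v=5: a=5^2·(≡3), b=5^0·(≡3) mod 5; (3|5)=-1, (3|5)=-1; (−1)^{2·0·2}·(-1)^0·(-1)^2 = +1.
Ram(-274873, 7163) = {2, 17, 19, 23, 29, 37}; no ℚ_2-point on the conic.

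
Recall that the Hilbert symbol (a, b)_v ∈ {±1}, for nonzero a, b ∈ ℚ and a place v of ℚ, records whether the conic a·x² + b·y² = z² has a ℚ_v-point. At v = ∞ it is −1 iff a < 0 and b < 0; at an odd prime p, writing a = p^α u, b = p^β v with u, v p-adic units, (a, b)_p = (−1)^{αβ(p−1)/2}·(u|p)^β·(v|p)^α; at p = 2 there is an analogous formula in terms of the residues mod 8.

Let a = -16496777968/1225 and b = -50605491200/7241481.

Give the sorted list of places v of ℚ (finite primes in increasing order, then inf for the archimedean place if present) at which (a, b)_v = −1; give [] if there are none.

Mod squares: a ≡ -8521063, b ≡ -17. Check v ∈ {∞, 2, 3, 5, 7, 11, 13, 17, 19, 23, 31, 37}.
v=13: a=13^0·(≡6), b=13^-2·(≡9) mod 13; (6|13)=-1, (9|13)=+1; (−1)^{0·-2·6}·(-1)^-2·(+1)^0 = +1.
v=∞: -8521063 < 0 and -17 < 0  ⇒  (a,b)_∞ = -1.
v=19: a=19^1·(≡15), b=19^0·(≡3) mod 19; (15|19)=-1, (3|19)=-1; (−1)^{1·0·9}·(-1)^0·(-1)^1 = -1.
v=31: a=31^1·(≡19), b=31^2·(≡7) mod 31; (19|31)=+1, (7|31)=+1; (−1)^{1·2·15}·(+1)^2·(+1)^1 = +1.
v=5: a=5^-2·(≡3), b=5^2·(≡2) mod 5; (3|5)=-1, (2|5)=-1; (−1)^{-2·2·2}·(-1)^2·(-1)^-2 = +1.
v=7: a=7^-2·(≡2), b=7^0·(≡1) mod 7; (2|7)=+1, (1|7)=+1; (−1)^{-2·0·3}·(+1)^0·(+1)^-2 = +1.
v=23: a=23^1·(≡2), b=23^-2·(≡1) mod 23; (2|23)=+1, (1|23)=+1; (−1)^{1·-2·11}·(+1)^-2·(+1)^1 = +1.
v=11: a=11^2·(≡7), b=11^2·(≡1) mod 11; (7|11)=-1, (1|11)=+1; (−1)^{2·2·5}·(-1)^2·(+1)^2 = +1.
v=37: a=37^1·(≡4), b=37^0·(≡8) mod 37; (4|37)=+1, (8|37)=-1; (−1)^{1·0·18}·(+1)^0·(-1)^1 = -1.
v=17: a=17^1·(≡5), b=17^1·(≡13) mod 17; (5|17)=-1, (13|17)=+1; (−1)^{1·1·8}·(-1)^1·(+1)^1 = -1.
v=3: a=3^0·(≡2), b=3^-4·(≡1) mod 3; (2|3)=-1, (1|3)=+1; (−1)^{0·-4·1}·(-1)^-4·(+1)^0 = +1.
v=2: v_2(a)=4, v_2(b)=10; units ≡ 1, 7 (mod 8); ε·ε+αω+βω = 0·1+4·0+10·0 ≡ 0  ⇒  (a,b)_2 = +1.
|Ram(-8521063, -17)| = 4, even; anisotropic at {17, 19, 37, ∞}.

[17, 19, 37, inf]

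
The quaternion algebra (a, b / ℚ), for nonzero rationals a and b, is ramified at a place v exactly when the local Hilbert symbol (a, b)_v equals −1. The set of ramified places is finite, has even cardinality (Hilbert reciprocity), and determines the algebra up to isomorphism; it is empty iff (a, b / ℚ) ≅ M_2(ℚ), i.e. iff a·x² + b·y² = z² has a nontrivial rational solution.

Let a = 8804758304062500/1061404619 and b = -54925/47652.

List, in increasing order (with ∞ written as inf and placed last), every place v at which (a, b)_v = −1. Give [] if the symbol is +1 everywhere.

[2, 3]

(a, b) ≡ (64515, -429) mod (ℚ^×)²; places V = {2, 3, 5, 11, 13, 17, 19, 23, 29, 47, ∞}.
(a,b)_5: α=7, u≡3; β=2, v≡4 (mod 5); (3|5)=-1, (4|5)=+1; sign (−1)^0·-1^2·+1^7 = +1.
(a,b)_11: α=-3, u≡8; β=-1, v≡1 (mod 11); (8|11)=-1, (1|11)=+1; sign (−1)^1·-1^-1·+1^-3 = +1.
(a,b)_23: α=1, u≡10; β=0, v≡6 (mod 23); (10|23)=-1, (6|23)=+1; sign (−1)^0·-1^0·+1^1 = +1.
(a,b)_∞: sgn(64515)=+, sgn(-429)=−, so +1.
(a,b)_2: α=2, β=-2; u≡3, v≡3 (mod 8); ε(u)ε(v)=1·1, αω(v)=2·1, βω(u)=-2·1; sum ≡ 1  ⇒  -1.
(a,b)_3: α=1, u≡1; β=-1, v≡1 (mod 3); (1|3)=+1, (1|3)=+1; sign (−1)^1·+1^-1·+1^1 = -1.
(a,b)_29: α=2, u≡26; β=0, v≡6 (mod 29); (26|29)=-1, (6|29)=+1; sign (−1)^0·-1^0·+1^2 = +1.
(a,b)_17: α=1, u≡1; β=0, v≡2 (mod 17); (1|17)=+1, (2|17)=+1; sign (−1)^0·+1^0·+1^1 = +1.
(a,b)_13: α=4, u≡3; β=3, v≡2 (mod 13); (3|13)=+1, (2|13)=-1; sign (−1)^0·+1^3·-1^4 = +1.
(a,b)_47: α=-2, u≡45; β=0, v≡44 (mod 47); (45|47)=-1, (44|47)=-1; sign (−1)^0·-1^0·-1^-2 = +1.
(a,b)_19: α=-2, u≡12; β=-2, v≡15 (mod 19); (12|19)=-1, (15|19)=-1; sign (−1)^0·-1^-2·-1^-2 = +1.
(64515, -429 / ℚ) ramifies at {2, 3}: a division algebra.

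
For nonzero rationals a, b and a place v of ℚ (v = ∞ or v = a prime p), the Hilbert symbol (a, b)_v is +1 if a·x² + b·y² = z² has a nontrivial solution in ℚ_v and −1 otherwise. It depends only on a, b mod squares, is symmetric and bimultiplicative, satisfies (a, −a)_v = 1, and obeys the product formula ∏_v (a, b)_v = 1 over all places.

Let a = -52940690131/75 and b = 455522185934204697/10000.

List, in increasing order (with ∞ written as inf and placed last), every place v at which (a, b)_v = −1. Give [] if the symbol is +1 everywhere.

(a, b) ≡ (-777, 2233) mod (ℚ^×)²; places V = {2, 3, 5, 7, 11, 17, 29, 37, ∞}.
(a,b)_37: α=1, u≡16; β=2, v≡20 (mod 37); (16|37)=+1, (20|37)=-1; sign (−1)^0·+1^2·-1^1 = -1.
(a,b)_5: α=-2, u≡3; β=-4, v≡2 (mod 5); (3|5)=-1, (2|5)=-1; sign (−1)^0·-1^-4·-1^-2 = +1.
(a,b)_7: α=1, u≡2; β=1, v≡1 (mod 7); (2|7)=+1, (1|7)=+1; sign (−1)^1·+1^1·+1^1 = -1.
(a,b)_2: α=0, β=-4; u≡7, v≡1 (mod 8); ε(u)ε(v)=1·0, αω(v)=0·0, βω(u)=-4·0; sum ≡ 0  ⇒  +1.
(a,b)_17: α=2, u≡12; β=2, v≡6 (mod 17); (12|17)=-1, (6|17)=-1; sign (−1)^0·-1^2·-1^2 = +1.
(a,b)_3: α=-1, u≡2; β=6, v≡1 (mod 3); (2|3)=-1, (1|3)=+1; sign (−1)^0·-1^6·+1^-1 = +1.
(a,b)_29: α=4, u≡5; β=5, v≡10 (mod 29); (5|29)=+1, (10|29)=-1; sign (−1)^0·+1^5·-1^4 = +1.
(a,b)_∞: sgn(-777)=−, sgn(2233)=+, so +1.
(a,b)_11: α=0, u≡5; β=1, v≡4 (mod 11); (5|11)=+1, (4|11)=+1; sign (−1)^0·+1^1·+1^0 = +1.
|Ram(-777, 2233)| = 2, even; anisotropic at {7, 37}.

[7, 37]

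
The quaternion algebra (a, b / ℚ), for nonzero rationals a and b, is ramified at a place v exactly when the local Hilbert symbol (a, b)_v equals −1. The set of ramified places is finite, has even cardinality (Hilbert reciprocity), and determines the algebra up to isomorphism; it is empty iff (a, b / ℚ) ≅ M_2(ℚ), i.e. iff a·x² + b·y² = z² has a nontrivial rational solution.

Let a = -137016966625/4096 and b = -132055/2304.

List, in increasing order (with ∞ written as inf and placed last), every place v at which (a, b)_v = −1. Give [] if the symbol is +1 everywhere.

Mod squares: a ≡ -385, b ≡ -55. Check v ∈ {∞, 2, 3, 5, 7, 11}.
v=∞: -385 < 0 and -55 < 0  ⇒  (a,b)_∞ = -1.
v=5: a=5^3·(≡2), b=5^1·(≡1) mod 5; (2|5)=-1, (1|5)=+1; (−1)^{3·1·2}·(-1)^1·(+1)^3 = -1.
v=2: v_2(a)=-12, v_2(b)=-8; units ≡ 7, 1 (mod 8); ε·ε+αω+βω = 1·0+-12·0+-8·0 ≡ 0  ⇒  (a,b)_2 = +1.
v=7: a=7^7·(≡1), b=7^4·(≡1) mod 7; (1|7)=+1, (1|7)=+1; (−1)^{7·4·3}·(+1)^4·(+1)^7 = +1.
v=3: a=3^0·(≡2), b=3^-2·(≡2) mod 3; (2|3)=-1, (2|3)=-1; (−1)^{0·-2·1}·(-1)^-2·(-1)^0 = +1.
v=11: a=11^3·(≡5), b=11^1·(≡8) mod 11; (5|11)=+1, (8|11)=-1; (−1)^{3·1·5}·(+1)^1·(-1)^3 = +1.
|Ram(-385, -55)| = 2, even; anisotropic at {5, ∞}.

[5, inf]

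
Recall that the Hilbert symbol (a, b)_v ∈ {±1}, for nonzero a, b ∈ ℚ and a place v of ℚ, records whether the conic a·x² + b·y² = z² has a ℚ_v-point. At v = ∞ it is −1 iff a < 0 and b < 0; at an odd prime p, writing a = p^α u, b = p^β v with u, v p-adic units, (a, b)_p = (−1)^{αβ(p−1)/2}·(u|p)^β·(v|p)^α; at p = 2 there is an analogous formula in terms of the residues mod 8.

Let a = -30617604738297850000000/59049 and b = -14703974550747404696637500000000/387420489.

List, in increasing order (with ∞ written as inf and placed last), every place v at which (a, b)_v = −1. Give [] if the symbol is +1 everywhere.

(a, b) ≡ (-95914, -5515055) mod (ℚ^×)²; places V = {2, 3, 5, 7, 13, 17, 23, 31, ∞}.
(a,b)_2: α=7, β=8; u≡3, v≡1 (mod 8); ε(u)ε(v)=1·0, αω(v)=7·0, βω(u)=8·1; sum ≡ 0  ⇒  +1.
(a,b)_7: α=1, u≡2; β=1, v≡5 (mod 7); (2|7)=+1, (5|7)=-1; sign (−1)^1·+1^1·-1^1 = +1.
(a,b)_23: α=2, u≡20; β=3, v≡12 (mod 23); (20|23)=-1, (12|23)=+1; sign (−1)^0·-1^3·+1^2 = -1.
(a,b)_∞: sgn(-95914)=−, sgn(-5515055)=−, so -1.
(a,b)_17: α=7, u≡2; β=11, v≡9 (mod 17); (2|17)=+1, (9|17)=+1; sign (−1)^0·+1^11·+1^7 = +1.
(a,b)_31: α=1, u≡6; β=1, v≡16 (mod 31); (6|31)=-1, (16|31)=+1; sign (−1)^1·-1^1·+1^1 = +1.
(a,b)_3: α=-10, u≡2; β=-18, v≡1 (mod 3); (2|3)=-1, (1|3)=+1; sign (−1)^0·-1^-18·+1^-10 = +1.
(a,b)_13: α=1, u≡8; β=1, v≡6 (mod 13); (8|13)=-1, (6|13)=-1; sign (−1)^0·-1^1·-1^1 = +1.
(a,b)_5: α=8, u≡1; β=11, v≡1 (mod 5); (1|5)=+1, (1|5)=+1; sign (−1)^0·+1^11·+1^8 = +1.
Ram(-95914, -5515055) = {23, ∞}; no ℚ_23-point on the conic.

[23, inf]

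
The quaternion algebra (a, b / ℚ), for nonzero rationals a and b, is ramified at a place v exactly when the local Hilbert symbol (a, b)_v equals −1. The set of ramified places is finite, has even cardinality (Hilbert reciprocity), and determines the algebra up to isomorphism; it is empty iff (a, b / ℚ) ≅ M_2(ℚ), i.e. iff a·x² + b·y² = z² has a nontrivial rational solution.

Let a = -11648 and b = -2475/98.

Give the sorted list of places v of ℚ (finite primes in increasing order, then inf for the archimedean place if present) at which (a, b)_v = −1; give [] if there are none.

Mod squares: a ≡ -182, b ≡ -22. Check v ∈ {∞, 2, 3, 5, 7, 11, 13}.
v=5: a=5^0·(≡2), b=5^2·(≡2) mod 5; (2|5)=-1, (2|5)=-1; (−1)^{0·2·2}·(-1)^2·(-1)^0 = +1.
v=13: a=13^1·(≡1), b=13^0·(≡3) mod 13; (1|13)=+1, (3|13)=+1; (−1)^{1·0·6}·(+1)^0·(+1)^1 = +1.
v=11: a=11^0·(≡1), b=11^1·(≡5) mod 11; (1|11)=+1, (5|11)=+1; (−1)^{0·1·5}·(+1)^1·(+1)^0 = +1.
v=7: a=7^1·(≡2), b=7^-2·(≡5) mod 7; (2|7)=+1, (5|7)=-1; (−1)^{1·-2·3}·(+1)^-2·(-1)^1 = -1.
v=3: a=3^0·(≡1), b=3^2·(≡2) mod 3; (1|3)=+1, (2|3)=-1; (−1)^{0·2·1}·(+1)^2·(-1)^0 = +1.
v=2: v_2(a)=7, v_2(b)=-1; units ≡ 5, 5 (mod 8); ε·ε+αω+βω = 0·0+7·1+-1·1 ≡ 0  ⇒  (a,b)_2 = +1.
v=∞: -182 < 0 and -22 < 0  ⇒  (a,b)_∞ = -1.
Ram(-182, -22) = {7, ∞}; no ℚ_7-point on the conic.

[7, inf]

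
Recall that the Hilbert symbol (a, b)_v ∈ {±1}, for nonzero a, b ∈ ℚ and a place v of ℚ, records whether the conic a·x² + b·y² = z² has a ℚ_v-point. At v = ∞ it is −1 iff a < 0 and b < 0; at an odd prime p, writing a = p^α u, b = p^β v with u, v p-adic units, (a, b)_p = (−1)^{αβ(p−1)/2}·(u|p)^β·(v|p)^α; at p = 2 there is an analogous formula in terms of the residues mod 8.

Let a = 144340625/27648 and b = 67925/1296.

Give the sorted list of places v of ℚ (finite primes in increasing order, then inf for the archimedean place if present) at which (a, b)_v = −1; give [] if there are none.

Mod squares: a ≡ 692835, b ≡ 2717. Check v ∈ {∞, 2, 3, 5, 11, 13, 17, 19}.
v=2: v_2(a)=-10, v_2(b)=-4; units ≡ 3, 5 (mod 8); ε·ε+αω+βω = 1·0+-10·1+-4·1 ≡ 0  ⇒  (a,b)_2 = +1.
v=3: a=3^-3·(≡2), b=3^-4·(≡2) mod 3; (2|3)=-1, (2|3)=-1; (−1)^{-3·-4·1}·(-1)^-4·(-1)^-3 = -1.
v=5: a=5^5·(≡3), b=5^2·(≡2) mod 5; (3|5)=-1, (2|5)=-1; (−1)^{5·2·2}·(-1)^2·(-1)^5 = -1.
v=13: a=13^1·(≡2), b=13^1·(≡10) mod 13; (2|13)=-1, (10|13)=+1; (−1)^{1·1·6}·(-1)^1·(+1)^1 = -1.
v=19: a=19^1·(≡16), b=19^1·(≡15) mod 19; (16|19)=+1, (15|19)=-1; (−1)^{1·1·9}·(+1)^1·(-1)^1 = +1.
v=11: a=11^1·(≡6), b=11^1·(≡9) mod 11; (6|11)=-1, (9|11)=+1; (−1)^{1·1·5}·(-1)^1·(+1)^1 = +1.
v=∞: 692835 > 0 and 2717 > 0  ⇒  (a,b)_∞ = +1.
v=17: a=17^1·(≡10), b=17^0·(≡11) mod 17; (10|17)=-1, (11|17)=-1; (−1)^{1·0·8}·(-1)^0·(-1)^1 = -1.
Ram(692835, 2717) = {3, 5, 13, 17}; no ℚ_3-point on the conic.

[3, 5, 13, 17]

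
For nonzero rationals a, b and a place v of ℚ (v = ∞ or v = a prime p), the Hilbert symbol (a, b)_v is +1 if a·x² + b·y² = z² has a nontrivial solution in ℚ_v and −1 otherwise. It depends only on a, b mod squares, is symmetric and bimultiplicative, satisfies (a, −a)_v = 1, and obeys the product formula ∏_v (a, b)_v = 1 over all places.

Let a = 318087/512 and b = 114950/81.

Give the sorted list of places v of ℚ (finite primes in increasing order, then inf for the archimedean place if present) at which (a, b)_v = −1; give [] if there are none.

Mod squares: a ≡ 7854, b ≡ 38. Check v ∈ {∞, 2, 3, 5, 7, 11, 17, 19}.
v=7: a=7^1·(≡4), b=7^0·(≡6) mod 7; (4|7)=+1, (6|7)=-1; (−1)^{1·0·3}·(+1)^0·(-1)^1 = -1.
v=19: a=19^0·(≡11), b=19^1·(≡13) mod 19; (11|19)=+1, (13|19)=-1; (−1)^{0·1·9}·(+1)^1·(-1)^0 = +1.
v=∞: 7854 > 0 and 38 > 0  ⇒  (a,b)_∞ = +1.
v=11: a=11^1·(≡7), b=11^2·(≡1) mod 11; (7|11)=-1, (1|11)=+1; (−1)^{1·2·5}·(-1)^2·(+1)^1 = +1.
v=5: a=5^0·(≡1), b=5^2·(≡3) mod 5; (1|5)=+1, (3|5)=-1; (−1)^{0·2·2}·(+1)^2·(-1)^0 = +1.
v=2: v_2(a)=-9, v_2(b)=1; units ≡ 7, 3 (mod 8); ε·ε+αω+βω = 1·1+-9·1+1·0 ≡ 0  ⇒  (a,b)_2 = +1.
v=17: a=17^1·(≡14), b=17^0·(≡1) mod 17; (14|17)=-1, (1|17)=+1; (−1)^{1·0·8}·(-1)^0·(+1)^1 = +1.
v=3: a=3^5·(≡2), b=3^-4·(≡2) mod 3; (2|3)=-1, (2|3)=-1; (−1)^{5·-4·1}·(-1)^-4·(-1)^5 = -1.
Ram(7854, 38) = {3, 7}; no ℚ_3-point on the conic.

[3, 7]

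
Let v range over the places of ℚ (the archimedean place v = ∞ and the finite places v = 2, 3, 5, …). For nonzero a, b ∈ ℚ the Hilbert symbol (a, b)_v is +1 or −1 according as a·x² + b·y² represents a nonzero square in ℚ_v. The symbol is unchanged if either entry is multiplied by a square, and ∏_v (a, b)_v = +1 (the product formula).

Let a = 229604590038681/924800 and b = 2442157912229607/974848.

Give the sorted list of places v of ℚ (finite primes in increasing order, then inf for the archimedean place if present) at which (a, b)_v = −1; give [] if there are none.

[11, 13]

Mod squares: a ≡ 2, b ≡ 34034. Check v ∈ {∞, 2, 3, 5, 7, 11, 13, 17, 19}.
v=19: a=19^2·(≡18), b=19^2·(≡16) mod 19; (18|19)=-1, (16|19)=+1; (−1)^{2·2·9}·(-1)^2·(+1)^2 = +1.
v=5: a=5^-2·(≡3), b=5^0·(≡4) mod 5; (3|5)=-1, (4|5)=+1; (−1)^{-2·0·2}·(-1)^0·(+1)^-2 = +1.
v=7: a=7^0·(≡2), b=7^-1·(≡2) mod 7; (2|7)=+1, (2|7)=+1; (−1)^{0·-1·3}·(+1)^-1·(+1)^0 = +1.
v=3: a=3^2·(≡2), b=3^4·(≡2) mod 3; (2|3)=-1, (2|3)=-1; (−1)^{2·4·1}·(-1)^4·(-1)^2 = +1.
v=11: a=11^4·(≡10), b=11^3·(≡9) mod 11; (10|11)=-1, (9|11)=+1; (−1)^{4·3·5}·(-1)^3·(+1)^4 = -1.
v=13: a=13^6·(≡6), b=13^7·(≡5) mod 13; (6|13)=-1, (5|13)=-1; (−1)^{6·7·6}·(-1)^7·(-1)^6 = -1.
v=2: v_2(a)=-7, v_2(b)=-13; units ≡ 1, 1 (mod 8); ε·ε+αω+βω = 0·0+-7·0+-13·0 ≡ 0  ⇒  (a,b)_2 = +1.
v=∞: 2 > 0 and 34034 > 0  ⇒  (a,b)_∞ = +1.
v=17: a=17^-2·(≡15), b=17^-1·(≡1) mod 17; (15|17)=+1, (1|17)=+1; (−1)^{-2·-1·8}·(+1)^-1·(+1)^-2 = +1.
(2, 34034 / ℚ) ramifies at {11, 13}: a division algebra.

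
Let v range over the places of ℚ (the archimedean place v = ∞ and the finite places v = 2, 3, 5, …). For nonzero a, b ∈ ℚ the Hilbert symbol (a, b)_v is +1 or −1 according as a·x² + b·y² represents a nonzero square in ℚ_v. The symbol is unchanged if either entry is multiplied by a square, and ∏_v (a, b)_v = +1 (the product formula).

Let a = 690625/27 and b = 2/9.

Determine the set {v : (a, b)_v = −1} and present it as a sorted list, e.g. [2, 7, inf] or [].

[2, 3, 5, 13]

(a, b) ≡ (3315, 2) mod (ℚ^×)²; places V = {2, 3, 5, 13, 17, ∞}.
(a,b)_17: α=1, u≡8; β=0, v≡4 (mod 17); (8|17)=+1, (4|17)=+1; sign (−1)^0·+1^0·+1^1 = +1.
(a,b)_13: α=1, u≡7; β=0, v≡6 (mod 13); (7|13)=-1, (6|13)=-1; sign (−1)^0·-1^0·-1^1 = -1.
(a,b)_3: α=-3, u≡1; β=-2, v≡2 (mod 3); (1|3)=+1, (2|3)=-1; sign (−1)^0·+1^-2·-1^-3 = -1.
(a,b)_5: α=5, u≡3; β=0, v≡3 (mod 5); (3|5)=-1, (3|5)=-1; sign (−1)^0·-1^0·-1^5 = -1.
(a,b)_∞: sgn(3315)=+, sgn(2)=+, so +1.
(a,b)_2: α=0, β=1; u≡3, v≡1 (mod 8); ε(u)ε(v)=1·0, αω(v)=0·0, βω(u)=1·1; sum ≡ 1  ⇒  -1.
Ram(3315, 2) = {2, 3, 5, 13}; no ℚ_2-point on the conic.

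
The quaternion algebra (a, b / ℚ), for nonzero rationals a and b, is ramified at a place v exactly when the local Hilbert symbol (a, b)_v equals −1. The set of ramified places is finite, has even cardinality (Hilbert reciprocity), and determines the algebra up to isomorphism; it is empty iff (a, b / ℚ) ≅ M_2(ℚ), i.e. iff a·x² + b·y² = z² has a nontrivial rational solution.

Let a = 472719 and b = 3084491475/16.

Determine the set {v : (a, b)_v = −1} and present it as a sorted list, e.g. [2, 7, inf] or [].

[2, 17, 23, 29]

(a, b) ≡ (472719, 13708851) mod (ℚ^×)²; places V = {2, 3, 5, 13, 17, 23, 29, 31, ∞}.
(a,b)_23: α=1, u≡14; β=1, v≡14 (mod 23); (14|23)=-1, (14|23)=-1; sign (−1)^1·-1^1·-1^1 = -1.
(a,b)_2: α=0, β=-4; u≡7, v≡3 (mod 8); ε(u)ε(v)=1·1, αω(v)=0·1, βω(u)=-4·0; sum ≡ 1  ⇒  -1.
(a,b)_3: α=1, u≡1; β=3, v≡2 (mod 3); (1|3)=+1, (2|3)=-1; sign (−1)^1·+1^3·-1^1 = +1.
(a,b)_31: α=1, u≡28; β=1, v≡3 (mod 31); (28|31)=+1, (3|31)=-1; sign (−1)^1·+1^1·-1^1 = +1.
(a,b)_13: α=1, u≡2; β=1, v≡8 (mod 13); (2|13)=-1, (8|13)=-1; sign (−1)^0·-1^1·-1^1 = +1.
(a,b)_5: α=0, u≡4; β=2, v≡4 (mod 5); (4|5)=+1, (4|5)=+1; sign (−1)^0·+1^2·+1^0 = +1.
(a,b)_29: α=0, u≡19; β=1, v≡8 (mod 29); (19|29)=-1, (8|29)=-1; sign (−1)^0·-1^1·-1^0 = -1.
(a,b)_∞: sgn(472719)=+, sgn(13708851)=+, so +1.
(a,b)_17: α=1, u≡12; β=1, v≡2 (mod 17); (12|17)=-1, (2|17)=+1; sign (−1)^0·-1^1·+1^1 = -1.
|Ram(472719, 13708851)| = 4, even; anisotropic at {2, 17, 23, 29}.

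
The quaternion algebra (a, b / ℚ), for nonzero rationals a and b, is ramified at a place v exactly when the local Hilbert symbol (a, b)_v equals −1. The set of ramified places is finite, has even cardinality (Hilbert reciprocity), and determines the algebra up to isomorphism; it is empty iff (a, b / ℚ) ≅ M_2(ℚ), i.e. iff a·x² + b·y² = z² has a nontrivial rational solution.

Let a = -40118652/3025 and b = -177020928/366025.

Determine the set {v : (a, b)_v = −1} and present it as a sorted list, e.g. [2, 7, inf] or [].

(a, b) ≡ (-7, -2) mod (ℚ^×)²; places V = {2, 3, 5, 7, 11, 19, ∞}.
(a,b)_2: α=2, β=13; u≡1, v≡7 (mod 8); ε(u)ε(v)=0·1, αω(v)=2·0, βω(u)=13·0; sum ≡ 0  ⇒  +1.
(a,b)_3: α=4, u≡2; β=2, v≡1 (mod 3); (2|3)=-1, (1|3)=+1; sign (−1)^0·-1^2·+1^4 = +1.
(a,b)_19: α=2, u≡14; β=0, v≡17 (mod 19); (14|19)=-1, (17|19)=+1; sign (−1)^0·-1^0·+1^2 = +1.
(a,b)_∞: sgn(-7)=−, sgn(-2)=−, so -1.
(a,b)_5: α=-2, u≡3; β=-2, v≡2 (mod 5); (3|5)=-1, (2|5)=-1; sign (−1)^0·-1^-2·-1^-2 = +1.
(a,b)_11: α=-2, u≡3; β=-4, v≡5 (mod 11); (3|11)=+1, (5|11)=+1; sign (−1)^0·+1^-4·+1^-2 = +1.
(a,b)_7: α=3, u≡6; β=4, v≡5 (mod 7); (6|7)=-1, (5|7)=-1; sign (−1)^0·-1^4·-1^3 = -1.
|Ram(-7, -2)| = 2, even; anisotropic at {7, ∞}.

[7, inf]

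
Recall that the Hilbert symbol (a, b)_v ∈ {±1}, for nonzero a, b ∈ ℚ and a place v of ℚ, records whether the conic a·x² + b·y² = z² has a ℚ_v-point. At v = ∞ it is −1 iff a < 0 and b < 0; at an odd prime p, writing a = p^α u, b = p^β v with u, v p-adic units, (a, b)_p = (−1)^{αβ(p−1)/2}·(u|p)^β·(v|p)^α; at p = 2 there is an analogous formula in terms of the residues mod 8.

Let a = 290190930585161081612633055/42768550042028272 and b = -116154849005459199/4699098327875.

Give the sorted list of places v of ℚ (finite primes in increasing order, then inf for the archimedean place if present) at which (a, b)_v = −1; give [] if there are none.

[7, 23]

Mod squares: a ≡ 74865, b ≡ -1085. Check v ∈ {∞, 2, 3, 5, 7, 11, 13, 19, 23, 29, 31, 37, 43}.
v=∞: 74865 > 0 and -1085 < 0  ⇒  (a,b)_∞ = +1.
v=23: a=23^9·(≡2), b=23^6·(≡17) mod 23; (2|23)=+1, (17|23)=-1; (−1)^{9·6·11}·(+1)^6·(-1)^9 = -1.
v=37: a=37^-2·(≡29), b=37^0·(≡21) mod 37; (29|37)=-1, (21|37)=+1; (−1)^{-2·0·18}·(-1)^0·(+1)^-2 = +1.
v=31: a=31^1·(≡2), b=31^1·(≡27) mod 31; (2|31)=+1, (27|31)=-1; (−1)^{1·1·15}·(+1)^1·(-1)^1 = +1.
v=2: v_2(a)=-4, v_2(b)=0; units ≡ 1, 3 (mod 8); ε·ε+αω+βω = 0·1+-4·1+0·0 ≡ 0  ⇒  (a,b)_2 = +1.
v=29: a=29^0·(≡1), b=29^-2·(≡10) mod 29; (1|29)=+1, (10|29)=-1; (−1)^{0·-2·14}·(+1)^-2·(-1)^0 = +1.
v=7: a=7^-3·(≡3), b=7^-3·(≡6) mod 7; (3|7)=-1, (6|7)=-1; (−1)^{-3·-3·3}·(-1)^-3·(-1)^-3 = -1.
v=43: a=43^2·(≡34), b=43^2·(≡37) mod 43; (34|43)=-1, (37|43)=-1; (−1)^{2·2·21}·(-1)^2·(-1)^2 = +1.
v=19: a=19^-6·(≡17), b=19^-4·(≡11) mod 19; (17|19)=+1, (11|19)=+1; (−1)^{-6·-4·9}·(+1)^-4·(+1)^-6 = +1.
v=13: a=13^4·(≡6), b=13^2·(≡11) mod 13; (6|13)=-1, (11|13)=-1; (−1)^{4·2·6}·(-1)^2·(-1)^4 = +1.
v=3: a=3^9·(≡1), b=3^4·(≡1) mod 3; (1|3)=+1, (1|3)=+1; (−1)^{9·4·1}·(+1)^4·(+1)^9 = +1.
v=5: a=5^1·(≡3), b=5^-3·(≡2) mod 5; (3|5)=-1, (2|5)=-1; (−1)^{1·-3·2}·(-1)^-3·(-1)^1 = +1.
v=11: a=11^-2·(≡6), b=11^0·(≡9) mod 11; (6|11)=-1, (9|11)=+1; (−1)^{-2·0·5}·(-1)^0·(+1)^-2 = +1.
|Ram(74865, -1085)| = 2, even; anisotropic at {7, 23}.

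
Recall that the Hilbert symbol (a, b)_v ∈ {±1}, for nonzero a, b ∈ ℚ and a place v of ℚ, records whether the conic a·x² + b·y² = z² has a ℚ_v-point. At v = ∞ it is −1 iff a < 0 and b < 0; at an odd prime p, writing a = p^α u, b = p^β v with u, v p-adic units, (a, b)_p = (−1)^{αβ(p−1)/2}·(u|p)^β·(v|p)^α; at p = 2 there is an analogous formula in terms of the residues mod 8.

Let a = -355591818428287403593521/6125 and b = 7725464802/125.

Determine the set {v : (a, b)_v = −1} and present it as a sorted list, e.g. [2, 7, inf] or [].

Mod squares: a ≡ -1072445, b ≡ 4291924890. Check v ∈ {∞, 2, 3, 5, 7, 11, 17, 23, 29, 31, 37}.
v=23: a=23^2·(≡5), b=23^1·(≡12) mod 23; (5|23)=-1, (12|23)=+1; (−1)^{2·1·11}·(-1)^1·(+1)^2 = -1.
v=2: v_2(a)=0, v_2(b)=1; units ≡ 3, 5 (mod 8); ε·ε+αω+βω = 1·0+0·1+1·1 ≡ 1  ⇒  (a,b)_2 = -1.
v=7: a=7^-2·(≡2), b=7^0·(≡1) mod 7; (2|7)=+1, (1|7)=+1; (−1)^{-2·0·3}·(+1)^0·(+1)^-2 = +1.
v=17: a=17^3·(≡9), b=17^1·(≡6) mod 17; (9|17)=+1, (6|17)=-1; (−1)^{3·1·8}·(+1)^1·(-1)^3 = -1.
v=3: a=3^4·(≡1), b=3^3·(≡1) mod 3; (1|3)=+1, (1|3)=+1; (−1)^{4·3·1}·(+1)^3·(+1)^4 = +1.
v=11: a=11^3·(≡9), b=11^1·(≡7) mod 11; (9|11)=+1, (7|11)=-1; (−1)^{3·1·5}·(+1)^1·(-1)^3 = +1.
v=31: a=31^3·(≡5), b=31^1·(≡7) mod 31; (5|31)=+1, (7|31)=+1; (−1)^{3·1·15}·(+1)^1·(+1)^3 = -1.
v=29: a=29^2·(≡5), b=29^1·(≡23) mod 29; (5|29)=+1, (23|29)=+1; (−1)^{2·1·14}·(+1)^1·(+1)^2 = +1.
v=5: a=5^-3·(≡1), b=5^-3·(≡2) mod 5; (1|5)=+1, (2|5)=-1; (−1)^{-3·-3·2}·(+1)^-3·(-1)^-3 = -1.
v=∞: -1072445 < 0 and 4291924890 > 0  ⇒  (a,b)_∞ = +1.
v=37: a=37^3·(≡35), b=37^1·(≡33) mod 37; (35|37)=-1, (33|37)=+1; (−1)^{3·1·18}·(-1)^1·(+1)^3 = -1.
(-1072445, 4291924890 / ℚ) ramifies at {2, 5, 17, 23, 31, 37}: a division algebra.

[2, 5, 17, 23, 31, 37]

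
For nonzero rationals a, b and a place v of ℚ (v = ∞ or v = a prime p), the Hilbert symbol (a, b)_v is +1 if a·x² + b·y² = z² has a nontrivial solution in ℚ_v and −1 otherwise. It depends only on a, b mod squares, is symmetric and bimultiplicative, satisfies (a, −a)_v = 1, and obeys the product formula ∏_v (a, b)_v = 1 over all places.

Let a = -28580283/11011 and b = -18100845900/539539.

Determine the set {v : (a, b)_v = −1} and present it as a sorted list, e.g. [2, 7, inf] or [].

(a, b) ≡ (-60697, -3459729) mod (ℚ^×)²; places V = {2, 3, 5, 7, 11, 13, 19, 23, 29, ∞}.
(a,b)_23: α=3, u≡12; β=3, v≡11 (mod 23); (12|23)=+1, (11|23)=-1; sign (−1)^1·+1^3·-1^3 = +1.
(a,b)_2: α=0, β=2; u≡7, v≡7 (mod 8); ε(u)ε(v)=1·1, αω(v)=0·0, βω(u)=2·0; sum ≡ 1  ⇒  -1.
(a,b)_3: α=4, u≡2; β=3, v≡2 (mod 3); (2|3)=-1, (2|3)=-1; sign (−1)^0·-1^3·-1^4 = -1.
(a,b)_5: α=0, u≡2; β=2, v≡1 (mod 5); (2|5)=-1, (1|5)=+1; sign (−1)^0·-1^2·+1^0 = +1.
(a,b)_13: α=-1, u≡11; β=-1, v≡12 (mod 13); (11|13)=-1, (12|13)=+1; sign (−1)^0·-1^-1·+1^-1 = -1.
(a,b)_∞: sgn(-60697)=−, sgn(-3459729)=−, so -1.
(a,b)_19: α=0, u≡3; β=1, v≡16 (mod 19); (3|19)=-1, (16|19)=+1; sign (−1)^0·-1^1·+1^0 = -1.
(a,b)_11: α=-2, u≡9; β=-2, v≡7 (mod 11); (9|11)=+1, (7|11)=-1; sign (−1)^0·+1^-2·-1^-2 = +1.
(a,b)_29: α=1, u≡28; β=1, v≡7 (mod 29); (28|29)=+1, (7|29)=+1; sign (−1)^0·+1^1·+1^1 = +1.
(a,b)_7: α=-1, u≡2; β=-3, v≡2 (mod 7); (2|7)=+1, (2|7)=+1; sign (−1)^1·+1^-3·+1^-1 = -1.
|Ram(-60697, -3459729)| = 6, even; anisotropic at {2, 3, 7, 13, 19, ∞}.

[2, 3, 7, 13, 19, inf]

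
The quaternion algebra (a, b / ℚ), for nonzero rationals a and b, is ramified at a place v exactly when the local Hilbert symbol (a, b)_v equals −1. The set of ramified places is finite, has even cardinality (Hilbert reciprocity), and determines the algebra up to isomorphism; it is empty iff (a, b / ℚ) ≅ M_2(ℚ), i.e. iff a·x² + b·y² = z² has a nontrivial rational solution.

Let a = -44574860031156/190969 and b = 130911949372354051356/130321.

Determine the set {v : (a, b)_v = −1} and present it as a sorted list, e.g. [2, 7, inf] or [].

[2, 7, 13, 17]

(a, b) ≡ (-221, 119) mod (ℚ^×)²; places V = {2, 3, 7, 13, 17, 19, 23, 37, ∞}.
(a,b)_23: α=-2, u≡13; β=2, v≡13 (mod 23); (13|23)=+1, (13|23)=+1; sign (−1)^0·+1^2·+1^-2 = +1.
(a,b)_37: α=2, u≡25; β=0, v≡18 (mod 37); (25|37)=+1, (18|37)=-1; sign (−1)^0·+1^0·-1^2 = +1.
(a,b)_13: α=1, u≡9; β=2, v≡2 (mod 13); (9|13)=+1, (2|13)=-1; sign (−1)^0·+1^2·-1^1 = -1.
(a,b)_7: α=2, u≡3; β=3, v≡5 (mod 7); (3|7)=-1, (5|7)=-1; sign (−1)^0·-1^3·-1^2 = -1.
(a,b)_2: α=2, β=2; u≡3, v≡7 (mod 8); ε(u)ε(v)=1·1, αω(v)=2·0, βω(u)=2·1; sum ≡ 1  ⇒  -1.
(a,b)_3: α=2, u≡1; β=2, v≡2 (mod 3); (1|3)=+1, (2|3)=-1; sign (−1)^0·+1^2·-1^2 = +1.
(a,b)_17: α=5, u≡16; β=9, v≡12 (mod 17); (16|17)=+1, (12|17)=-1; sign (−1)^0·+1^9·-1^5 = -1.
(a,b)_∞: sgn(-221)=−, sgn(119)=+, so +1.
(a,b)_19: α=-2, u≡17; β=-4, v≡7 (mod 19); (17|19)=+1, (7|19)=+1; sign (−1)^0·+1^-4·+1^-2 = +1.
Ram(-221, 119) = {2, 7, 13, 17}; no ℚ_2-point on the conic.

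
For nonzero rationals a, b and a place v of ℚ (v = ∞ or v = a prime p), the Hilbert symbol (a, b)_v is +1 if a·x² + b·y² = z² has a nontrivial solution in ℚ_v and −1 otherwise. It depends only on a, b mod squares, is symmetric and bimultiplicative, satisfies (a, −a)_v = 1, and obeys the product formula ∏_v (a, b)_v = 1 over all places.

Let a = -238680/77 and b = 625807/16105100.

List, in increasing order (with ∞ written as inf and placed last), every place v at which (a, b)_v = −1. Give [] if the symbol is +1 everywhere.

[2, 3, 5, 11]

Mod squares: a ≡ -510510, b ≡ 77. Check v ∈ {∞, 2, 3, 5, 7, 11, 13, 17, 23}.
v=17: a=17^1·(≡4), b=17^0·(≡16) mod 17; (4|17)=+1, (16|17)=+1; (−1)^{1·0·8}·(+1)^0·(+1)^1 = +1.
v=13: a=13^1·(≡4), b=13^2·(≡1) mod 13; (4|13)=+1, (1|13)=+1; (−1)^{1·2·6}·(+1)^2·(+1)^1 = +1.
v=23: a=23^0·(≡19), b=23^2·(≡6) mod 23; (19|23)=-1, (6|23)=+1; (−1)^{0·2·11}·(-1)^2·(+1)^0 = +1.
v=11: a=11^-1·(≡6), b=11^-5·(≡6) mod 11; (6|11)=-1, (6|11)=-1; (−1)^{-1·-5·5}·(-1)^-5·(-1)^-1 = -1.
v=2: v_2(a)=3, v_2(b)=-2; units ≡ 1, 5 (mod 8); ε·ε+αω+βω = 0·0+3·1+-2·0 ≡ 1  ⇒  (a,b)_2 = -1.
v=5: a=5^1·(≡2), b=5^-2·(≡3) mod 5; (2|5)=-1, (3|5)=-1; (−1)^{1·-2·2}·(-1)^-2·(-1)^1 = -1.
v=7: a=7^-1·(≡5), b=7^1·(≡1) mod 7; (5|7)=-1, (1|7)=+1; (−1)^{-1·1·3}·(-1)^1·(+1)^-1 = +1.
v=∞: -510510 < 0 and 77 > 0  ⇒  (a,b)_∞ = +1.
v=3: a=3^3·(≡2), b=3^0·(≡2) mod 3; (2|3)=-1, (2|3)=-1; (−1)^{3·0·1}·(-1)^0·(-1)^3 = -1.
(-510510, 77 / ℚ) ramifies at {2, 3, 5, 11}: a division algebra.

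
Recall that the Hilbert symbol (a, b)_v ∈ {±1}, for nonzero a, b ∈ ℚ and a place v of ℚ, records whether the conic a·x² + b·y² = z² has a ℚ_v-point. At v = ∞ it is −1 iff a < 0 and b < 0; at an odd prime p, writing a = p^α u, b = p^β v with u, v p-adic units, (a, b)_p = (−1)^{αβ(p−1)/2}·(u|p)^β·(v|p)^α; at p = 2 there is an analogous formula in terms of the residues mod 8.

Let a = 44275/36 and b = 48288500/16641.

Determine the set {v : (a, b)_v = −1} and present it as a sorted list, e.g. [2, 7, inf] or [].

[11, 17]

(a, b) ≡ (1771, 482885) mod (ℚ^×)²; places V = {2, 3, 5, 7, 11, 13, 17, 19, 23, 43, ∞}.
(a,b)_7: α=1, u≡4; β=0, v≡4 (mod 7); (4|7)=+1, (4|7)=+1; sign (−1)^0·+1^0·+1^1 = +1.
(a,b)_13: α=0, u≡1; β=1, v≡10 (mod 13); (1|13)=+1, (10|13)=+1; sign (−1)^0·+1^1·+1^0 = +1.
(a,b)_23: α=1, u≡3; β=1, v≡5 (mod 23); (3|23)=+1, (5|23)=-1; sign (−1)^1·+1^1·-1^1 = +1.
(a,b)_19: α=0, u≡7; β=1, v≡18 (mod 19); (7|19)=+1, (18|19)=-1; sign (−1)^0·+1^1·-1^0 = +1.
(a,b)_5: α=2, u≡1; β=3, v≡3 (mod 5); (1|5)=+1, (3|5)=-1; sign (−1)^0·+1^3·-1^2 = +1.
(a,b)_11: α=1, u≡7; β=0, v≡2 (mod 11); (7|11)=-1, (2|11)=-1; sign (−1)^0·-1^0·-1^1 = -1.
(a,b)_2: α=-2, β=2; u≡3, v≡5 (mod 8); ε(u)ε(v)=1·0, αω(v)=-2·1, βω(u)=2·1; sum ≡ 0  ⇒  +1.
(a,b)_43: α=0, u≡39; β=-2, v≡40 (mod 43); (39|43)=-1, (40|43)=+1; sign (−1)^0·-1^-2·+1^0 = +1.
(a,b)_3: α=-2, u≡1; β=-2, v≡2 (mod 3); (1|3)=+1, (2|3)=-1; sign (−1)^0·+1^-2·-1^-2 = +1.
(a,b)_17: α=0, u≡12; β=1, v≡15 (mod 17); (12|17)=-1, (15|17)=+1; sign (−1)^0·-1^1·+1^0 = -1.
(a,b)_∞: sgn(1771)=+, sgn(482885)=+, so +1.
(1771, 482885 / ℚ) ramifies at {11, 17}: a division algebra.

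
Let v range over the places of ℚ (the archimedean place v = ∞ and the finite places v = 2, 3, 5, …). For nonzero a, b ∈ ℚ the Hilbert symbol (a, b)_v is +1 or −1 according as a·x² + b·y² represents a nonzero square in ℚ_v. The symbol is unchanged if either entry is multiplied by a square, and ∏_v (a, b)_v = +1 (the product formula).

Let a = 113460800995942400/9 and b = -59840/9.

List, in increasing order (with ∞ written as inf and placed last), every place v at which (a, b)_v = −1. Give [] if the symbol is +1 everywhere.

Mod squares: a ≡ 646646, b ≡ -935. Check v ∈ {∞, 2, 3, 5, 7, 11, 13, 17, 19}.
v=5: a=5^2·(≡4), b=5^1·(≡3) mod 5; (4|5)=+1, (3|5)=-1; (−1)^{2·1·2}·(+1)^1·(-1)^2 = +1.
v=11: a=11^3·(≡7), b=11^1·(≡3) mod 11; (7|11)=-1, (3|11)=+1; (−1)^{3·1·5}·(-1)^1·(+1)^3 = +1.
v=19: a=19^1·(≡1), b=19^0·(≡18) mod 19; (1|19)=+1, (18|19)=-1; (−1)^{1·0·9}·(+1)^0·(-1)^1 = -1.
v=13: a=13^1·(≡3), b=13^0·(≡10) mod 13; (3|13)=+1, (10|13)=+1; (−1)^{1·0·6}·(+1)^0·(+1)^1 = +1.
v=17: a=17^3·(≡15), b=17^1·(≡15) mod 17; (15|17)=+1, (15|17)=+1; (−1)^{3·1·8}·(+1)^1·(+1)^3 = +1.
v=7: a=7^3·(≡6), b=7^0·(≡5) mod 7; (6|7)=-1, (5|7)=-1; (−1)^{3·0·3}·(-1)^0·(-1)^3 = -1.
v=3: a=3^-2·(≡2), b=3^-2·(≡1) mod 3; (2|3)=-1, (1|3)=+1; (−1)^{-2·-2·1}·(-1)^-2·(+1)^-2 = +1.
v=2: v_2(a)=13, v_2(b)=6; units ≡ 3, 1 (mod 8); ε·ε+αω+βω = 1·0+13·0+6·1 ≡ 0  ⇒  (a,b)_2 = +1.
v=∞: 646646 > 0 and -935 < 0  ⇒  (a,b)_∞ = +1.
Ram(646646, -935) = {7, 19}; no ℚ_7-point on the conic.

[7, 19]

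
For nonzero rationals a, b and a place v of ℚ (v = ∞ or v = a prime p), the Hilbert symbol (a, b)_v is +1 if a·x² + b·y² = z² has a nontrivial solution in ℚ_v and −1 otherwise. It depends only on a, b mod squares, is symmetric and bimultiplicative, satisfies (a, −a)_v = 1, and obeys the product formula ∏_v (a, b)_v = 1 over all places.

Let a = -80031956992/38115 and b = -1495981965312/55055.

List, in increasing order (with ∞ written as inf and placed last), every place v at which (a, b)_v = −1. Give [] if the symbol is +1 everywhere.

[5, 17, 23, inf]

(a, b) ≡ (-177905, -533715) mod (ℚ^×)²; places V = {2, 3, 5, 7, 11, 13, 17, 23, 31, ∞}.
(a,b)_17: α=1, u≡3; β=1, v≡1 (mod 17); (3|17)=-1, (1|17)=+1; sign (−1)^0·-1^1·+1^1 = -1.
(a,b)_13: α=1, u≡9; β=-1, v≡1 (mod 13); (9|13)=+1, (1|13)=+1; sign (−1)^0·+1^-1·+1^1 = +1.
(a,b)_3: α=-2, u≡1; β=5, v≡1 (mod 3); (1|3)=+1, (1|3)=+1; sign (−1)^0·+1^5·+1^-2 = +1.
(a,b)_7: α=-1, u≡1; β=-1, v≡3 (mod 7); (1|7)=+1, (3|7)=-1; sign (−1)^1·+1^-1·-1^-1 = +1.
(a,b)_∞: sgn(-177905)=−, sgn(-533715)=−, so -1.
(a,b)_11: α=-2, u≡5; β=-2, v≡3 (mod 11); (5|11)=+1, (3|11)=+1; sign (−1)^0·+1^-2·+1^-2 = +1.
(a,b)_31: α=2, u≡1; β=2, v≡30 (mod 31); (1|31)=+1, (30|31)=-1; sign (−1)^0·+1^2·-1^2 = +1.
(a,b)_5: α=-1, u≡1; β=-1, v≡3 (mod 5); (1|5)=+1, (3|5)=-1; sign (−1)^0·+1^-1·-1^-1 = -1.
(a,b)_23: α=1, u≡2; β=1, v≡12 (mod 23); (2|23)=+1, (12|23)=+1; sign (−1)^1·+1^1·+1^1 = -1.
(a,b)_2: α=14, β=14; u≡7, v≡5 (mod 8); ε(u)ε(v)=1·0, αω(v)=14·1, βω(u)=14·0; sum ≡ 0  ⇒  +1.
Ram(-177905, -533715) = {5, 17, 23, ∞}; no ℚ_5-point on the conic.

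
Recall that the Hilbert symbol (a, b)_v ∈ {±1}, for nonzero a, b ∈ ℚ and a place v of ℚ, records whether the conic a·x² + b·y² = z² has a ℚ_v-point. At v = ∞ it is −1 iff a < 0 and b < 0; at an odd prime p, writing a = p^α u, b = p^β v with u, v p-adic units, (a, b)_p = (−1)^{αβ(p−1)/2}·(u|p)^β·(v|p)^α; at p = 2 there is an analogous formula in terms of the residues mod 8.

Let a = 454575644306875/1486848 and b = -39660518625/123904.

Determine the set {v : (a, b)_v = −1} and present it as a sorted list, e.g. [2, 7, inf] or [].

[3, 5]

Mod squares: a ≡ 273, b ≡ -105. Check v ∈ {∞, 2, 3, 5, 7, 11, 13, 23}.
v=23: a=23^4·(≡21), b=23^2·(≡5) mod 23; (21|23)=-1, (5|23)=-1; (−1)^{4·2·11}·(-1)^2·(-1)^4 = +1.
v=∞: 273 > 0 and -105 < 0  ⇒  (a,b)_∞ = +1.
v=11: a=11^-2·(≡3), b=11^-2·(≡9) mod 11; (3|11)=+1, (9|11)=+1; (−1)^{-2·-2·5}·(+1)^-2·(+1)^-2 = +1.
v=2: v_2(a)=-12, v_2(b)=-10; units ≡ 1, 7 (mod 8); ε·ε+αω+βω = 0·1+-12·0+-10·0 ≡ 0  ⇒  (a,b)_2 = +1.
v=5: a=5^4·(≡2), b=5^3·(≡4) mod 5; (2|5)=-1, (4|5)=+1; (−1)^{4·3·2}·(-1)^3·(+1)^4 = -1.
v=3: a=3^-1·(≡1), b=3^1·(≡1) mod 3; (1|3)=+1, (1|3)=+1; (−1)^{-1·1·1}·(+1)^1·(+1)^-1 = -1.
v=7: a=7^1·(≡4), b=7^1·(≡3) mod 7; (4|7)=+1, (3|7)=-1; (−1)^{1·1·3}·(+1)^1·(-1)^1 = +1.
v=13: a=13^5·(≡5), b=13^4·(≡9) mod 13; (5|13)=-1, (9|13)=+1; (−1)^{5·4·6}·(-1)^4·(+1)^5 = +1.
|Ram(273, -105)| = 2, even; anisotropic at {3, 5}.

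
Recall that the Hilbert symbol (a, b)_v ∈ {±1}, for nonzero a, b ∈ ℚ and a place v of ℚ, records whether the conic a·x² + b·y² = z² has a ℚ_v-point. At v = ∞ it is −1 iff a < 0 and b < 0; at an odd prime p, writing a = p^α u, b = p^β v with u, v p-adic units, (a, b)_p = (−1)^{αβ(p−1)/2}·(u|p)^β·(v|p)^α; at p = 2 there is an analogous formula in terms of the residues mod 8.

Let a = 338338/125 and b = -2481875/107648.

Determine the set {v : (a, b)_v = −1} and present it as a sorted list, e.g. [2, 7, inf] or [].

[5, 7]

Mod squares: a ≡ 10010, b ≡ -22. Check v ∈ {∞, 2, 5, 7, 11, 13, 19, 29}.
v=19: a=19^0·(≡16), b=19^2·(≡9) mod 19; (16|19)=+1, (9|19)=+1; (−1)^{0·2·9}·(+1)^2·(+1)^0 = +1.
v=29: a=29^0·(≡22), b=29^-2·(≡22) mod 29; (22|29)=+1, (22|29)=+1; (−1)^{0·-2·14}·(+1)^-2·(+1)^0 = +1.
v=13: a=13^3·(≡3), b=13^0·(≡9) mod 13; (3|13)=+1, (9|13)=+1; (−1)^{3·0·6}·(+1)^0·(+1)^3 = +1.
v=∞: 10010 > 0 and -22 < 0  ⇒  (a,b)_∞ = +1.
v=11: a=11^1·(≡6), b=11^1·(≡9) mod 11; (6|11)=-1, (9|11)=+1; (−1)^{1·1·5}·(-1)^1·(+1)^1 = +1.
v=7: a=7^1·(≡1), b=7^0·(≡5) mod 7; (1|7)=+1, (5|7)=-1; (−1)^{1·0·3}·(+1)^0·(-1)^1 = -1.
v=5: a=5^-3·(≡3), b=5^4·(≡3) mod 5; (3|5)=-1, (3|5)=-1; (−1)^{-3·4·2}·(-1)^4·(-1)^-3 = -1.
v=2: v_2(a)=1, v_2(b)=-7; units ≡ 5, 5 (mod 8); ε·ε+αω+βω = 0·0+1·1+-7·1 ≡ 0  ⇒  (a,b)_2 = +1.
(10010, -22 / ℚ) ramifies at {5, 7}: a division algebra.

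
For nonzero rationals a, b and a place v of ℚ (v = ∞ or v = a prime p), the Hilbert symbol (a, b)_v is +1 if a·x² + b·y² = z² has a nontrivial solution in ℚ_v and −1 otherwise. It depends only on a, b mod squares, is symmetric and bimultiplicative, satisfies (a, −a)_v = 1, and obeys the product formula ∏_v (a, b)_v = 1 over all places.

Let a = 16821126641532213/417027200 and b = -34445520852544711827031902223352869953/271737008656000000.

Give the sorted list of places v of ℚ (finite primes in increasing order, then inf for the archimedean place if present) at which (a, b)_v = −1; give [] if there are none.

Mod squares: a ≡ 2348346, b ≡ -121737. Check v ∈ {∞, 2, 3, 5, 7, 11, 13, 17, 19, 23, 31}.
v=∞: 2348346 > 0 and -121737 < 0  ⇒  (a,b)_∞ = +1.
v=7: a=7^1·(≡3), b=7^3·(≡4) mod 7; (3|7)=-1, (4|7)=+1; (−1)^{1·3·3}·(-1)^3·(+1)^1 = +1.
v=19: a=19^-4·(≡14), b=19^-8·(≡12) mod 19; (14|19)=-1, (12|19)=-1; (−1)^{-4·-8·9}·(-1)^-8·(-1)^-4 = +1.
v=5: a=5^-2·(≡1), b=5^-6·(≡3) mod 5; (1|5)=+1, (3|5)=-1; (−1)^{-2·-6·2}·(+1)^-6·(-1)^-2 = +1.
v=13: a=13^3·(≡5), b=13^6·(≡11) mod 13; (5|13)=-1, (11|13)=-1; (−1)^{3·6·6}·(-1)^6·(-1)^3 = -1.
v=31: a=31^2·(≡17), b=31^5·(≡2) mod 31; (17|31)=-1, (2|31)=+1; (−1)^{2·5·15}·(-1)^5·(+1)^2 = -1.
v=23: a=23^1·(≡22), b=23^2·(≡16) mod 23; (22|23)=-1, (16|23)=+1; (−1)^{1·2·11}·(-1)^2·(+1)^1 = +1.
v=11: a=11^3·(≡1), b=11^7·(≡2) mod 11; (1|11)=+1, (2|11)=-1; (−1)^{3·7·5}·(+1)^7·(-1)^3 = +1.
v=2: v_2(a)=-7, v_2(b)=-10; units ≡ 5, 7 (mod 8); ε·ε+αω+βω = 0·1+-7·0+-10·1 ≡ 0  ⇒  (a,b)_2 = +1.
v=17: a=17^1·(≡1), b=17^3·(≡9) mod 17; (1|17)=+1, (9|17)=+1; (−1)^{1·3·8}·(+1)^3·(+1)^1 = +1.
v=3: a=3^7·(≡1), b=3^15·(≡2) mod 3; (1|3)=+1, (2|3)=-1; (−1)^{7·15·1}·(+1)^15·(-1)^7 = +1.
|Ram(2348346, -121737)| = 2, even; anisotropic at {13, 31}.

[13, 31]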